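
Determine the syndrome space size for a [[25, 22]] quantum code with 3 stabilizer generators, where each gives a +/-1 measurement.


Each stabilizer generator gives a binary (+1 or -1) measurement outcome.
With 3 independent generators:
Total syndromes = 2^3
= 8

8


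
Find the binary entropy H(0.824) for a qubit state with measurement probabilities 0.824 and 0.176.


S = -p*log2(p) - (1-p)*log2(1-p)
p = 0.8240, 1-p = 0.1760
= -0.8240 * log2(0.8240) - 0.1760 * log2(0.1760)
= -(-0.2301) - (-0.4411)
= 0.6712

0.6712


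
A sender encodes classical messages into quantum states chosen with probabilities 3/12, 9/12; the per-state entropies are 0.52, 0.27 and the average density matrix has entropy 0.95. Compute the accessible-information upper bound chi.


chi = S(rho) - sum_i p_i * S(rho_i)
Weighted entropy = 3/12 * 0.52 + 9/12 * 0.27
= 0.3325
chi = 0.95 - 0.3325
= 0.6175

0.6175


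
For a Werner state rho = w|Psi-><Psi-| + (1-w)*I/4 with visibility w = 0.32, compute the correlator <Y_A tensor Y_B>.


|Psi-> = (|01> - |10>)/sqrt(2)
For the pure Bell state, <Y_A Y_B> = -1 (Bell-state Pauli correlator).
The maximally-mixed part I/4 has tr(I/4 * P tensor P) = 0 for any traceless Pauli P.
So <Y_A Y_B>_rho = w * (-1) + (1 - w) * 0
= 0.32 * (-1)
= -0.3200

-0.3200


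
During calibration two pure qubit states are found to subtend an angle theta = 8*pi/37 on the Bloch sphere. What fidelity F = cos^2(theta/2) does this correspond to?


For states separated by angle theta on Bloch sphere:
F = cos^2(theta/2)
theta = 8*pi/37 = 0.6793
theta/2 = 0.3396
cos(theta/2) = 0.9429
F = 0.8890

0.8890


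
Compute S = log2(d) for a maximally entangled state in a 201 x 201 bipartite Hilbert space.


For a maximally entangled state in d x d:
S = log2(d) = log2(201)
= 7.6511

7.6511


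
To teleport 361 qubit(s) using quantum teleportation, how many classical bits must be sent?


Quantum teleportation requires 2 classical bits per qubit teleported.
361 qubit(s) -> 2 * 361 = 722 classical bits

722


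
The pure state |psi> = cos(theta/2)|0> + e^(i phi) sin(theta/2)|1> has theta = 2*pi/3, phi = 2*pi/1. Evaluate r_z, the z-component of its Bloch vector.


theta = 2.0944, phi = 6.2832
r_z = cos(theta) = -0.5000

-0.5000


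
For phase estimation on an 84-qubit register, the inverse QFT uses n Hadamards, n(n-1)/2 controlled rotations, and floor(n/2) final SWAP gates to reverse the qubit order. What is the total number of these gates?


Hadamard gates: 84
Controlled rotations: n*(n-1)/2 = 84*83/2 = 3486
SWAP gates: floor(n/2) = floor(84/2) = 42
Total = 84 + 3486 + 42
= 3612

3612


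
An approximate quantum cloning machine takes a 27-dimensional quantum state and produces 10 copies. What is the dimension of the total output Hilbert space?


Output space = H^(tensor 10) where dim(H) = 27
dim = 27^10
= 729 (after 2 factors)
= 19683 (after 3 factors)
= 531441 (after 4 factors)
= 14348907 (after 5 factors)
= 387420489 (after 6 factors)
= 10460353203 (after 7 factors)
= 282429536481 (after 8 factors)
= 7625597484987 (after 9 factors)
= 205891132094649 (after 10 factors)
= 205891132094649

205891132094649


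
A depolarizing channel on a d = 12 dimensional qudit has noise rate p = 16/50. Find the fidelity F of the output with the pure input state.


F = (1-p) + p/d
= (1 - 0.3200) + 0.3200/12
= 0.6800 + 0.0267
= 0.7067

0.7067


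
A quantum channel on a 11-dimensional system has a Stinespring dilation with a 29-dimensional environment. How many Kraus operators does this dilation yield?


Tracing out the environment in an orthonormal basis {|i>_E} gives Kraus operators K_i = <i|_E U |0>_E.
Number of Kraus operators = dim(H_env) = d_env
= 29

29


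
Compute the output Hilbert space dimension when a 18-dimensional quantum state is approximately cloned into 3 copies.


Output space = H^(tensor 3) where dim(H) = 18
dim = 18^3
= 324 (after 2 factors)
= 5832 (after 3 factors)
= 5832

5832


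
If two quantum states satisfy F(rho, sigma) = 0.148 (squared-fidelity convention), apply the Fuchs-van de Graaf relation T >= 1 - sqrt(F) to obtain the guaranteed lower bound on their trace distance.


Fuchs-van de Graaf (squared-fidelity convention): 1 - sqrt(F) <= T <= sqrt(1 - F).
Lower bound: T >= 1 - sqrt(F)
sqrt(F) = sqrt(0.148) = 0.3847
T >= 1 - 0.3847
T >= 0.6153

0.6153


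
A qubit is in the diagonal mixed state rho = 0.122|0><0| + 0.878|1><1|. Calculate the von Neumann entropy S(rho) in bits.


S = -p*log2(p) - (1-p)*log2(1-p)
p = 0.1220, 1-p = 0.8780
= -0.1220 * log2(0.1220) - 0.8780 * log2(0.8780)
= -(-0.3703) - (-0.1648)
= 0.5351

0.5351


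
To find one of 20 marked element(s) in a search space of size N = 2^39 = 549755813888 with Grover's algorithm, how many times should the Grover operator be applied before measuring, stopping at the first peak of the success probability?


After j Grover iterations the success probability is P(j) = sin^2((2j+1)*theta), where sin(theta) = sqrt(k/N).
N = 2^39 = 549755813888, k = 20
sin(theta) = sqrt(k/N) = 6.031565972e-06
theta = arcsin(sqrt(k/N)) = 6.031565972e-06 rad
P(j) reaches its first maximum when (2j+1)*theta is as close as possible to pi/2, i.e. j = round(pi/(4*theta) - 1/2).
pi/(4*theta) - 1/2 = 130214.1353
(For comparison, the common estimate pi/4 * sqrt(N/k) = 130214.6353; the exact maximiser is used here.)
Optimal iterations = 130214

130214


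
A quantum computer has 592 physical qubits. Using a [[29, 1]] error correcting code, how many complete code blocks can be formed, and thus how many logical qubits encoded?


Each code block uses 29 physical qubits for 1 logical qubit(s).
Number of complete blocks = floor(592 / 29) = 20
Logical qubits = 20 * 1
= 20

20


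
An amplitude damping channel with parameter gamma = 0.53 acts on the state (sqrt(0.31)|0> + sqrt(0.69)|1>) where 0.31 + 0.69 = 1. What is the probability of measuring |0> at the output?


For amplitude damping with parameter gamma on state sqrt(a)|0> + sqrt(b)|1>:
alpha^2 = 0.31, beta^2 = 0.69
P(|0>) = alpha^2 + gamma * beta^2
= 0.31 + 0.53 * 0.69
= 0.31 + 0.3657
= 0.6757

0.6757


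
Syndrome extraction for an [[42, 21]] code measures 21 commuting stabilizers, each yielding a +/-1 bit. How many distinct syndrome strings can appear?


Each stabilizer generator gives a binary (+1 or -1) measurement outcome.
With 21 independent generators:
Total syndromes = 2^21
= 2097152

2097152


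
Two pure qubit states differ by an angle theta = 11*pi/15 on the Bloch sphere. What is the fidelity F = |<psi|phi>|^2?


For states separated by angle theta on Bloch sphere:
F = cos^2(theta/2)
theta = 11*pi/15 = 2.3038
theta/2 = 1.1519
cos(theta/2) = 0.4067
F = 0.1654

0.1654


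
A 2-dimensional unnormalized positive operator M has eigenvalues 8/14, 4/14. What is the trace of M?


tr(M) = sum of eigenvalues
= 8/14 + 4/14
= 12/14
= 0.8571

0.8571


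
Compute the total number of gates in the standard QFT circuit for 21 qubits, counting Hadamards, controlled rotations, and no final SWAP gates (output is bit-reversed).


Hadamard gates: 21
Controlled rotations: n*(n-1)/2 = 21*20/2 = 210
SWAP gates: 0 (omitted)
Total = 21 + 210
= 231

231


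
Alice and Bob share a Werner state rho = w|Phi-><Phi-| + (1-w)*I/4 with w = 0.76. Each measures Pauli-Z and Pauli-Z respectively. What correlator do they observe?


|Phi-> = (|00> - |11>)/sqrt(2)
For the pure Bell state, <Z_A Z_B> = +1 (Bell-state Pauli correlator).
The maximally-mixed part I/4 has tr(I/4 * P tensor P) = 0 for any traceless Pauli P.
So <Z_A Z_B>_rho = w * (+1) + (1 - w) * 0
= 0.76 * (+1)
= 0.7600

0.7600


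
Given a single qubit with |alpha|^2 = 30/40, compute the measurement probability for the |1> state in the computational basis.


|alpha|^2 = 30/40 = 0.7500
|beta|^2 = 1 - 30/40 = 10/40 = 0.2500
P(|1>) = |beta|^2 = 0.2500

0.2500


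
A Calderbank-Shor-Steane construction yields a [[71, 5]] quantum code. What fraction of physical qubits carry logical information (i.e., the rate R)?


Code rate R = k/n
= 5/71
= 0.0704

0.0704


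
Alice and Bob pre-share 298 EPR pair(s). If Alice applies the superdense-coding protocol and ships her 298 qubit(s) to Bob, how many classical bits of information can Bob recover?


Superdense coding allows 2 classical bits per shared entangled pair.
298 pair(s) -> 2 * 298 = 596 classical bits

596


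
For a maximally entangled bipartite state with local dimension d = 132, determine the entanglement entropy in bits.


For a maximally entangled state in d x d:
S = log2(d) = log2(132)
= 7.0444

7.0444


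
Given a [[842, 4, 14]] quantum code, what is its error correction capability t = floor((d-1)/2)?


Code parameters: [[842, 4, 14]], distance d = 14.
Number of correctable errors = floor((d-1)/2)
= floor((14 - 1)/2)
= floor(13/2)
= 6

6


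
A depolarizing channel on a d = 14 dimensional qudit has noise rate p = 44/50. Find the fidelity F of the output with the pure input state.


F = (1-p) + p/d
= (1 - 0.8800) + 0.8800/14
= 0.1200 + 0.0629
= 0.1829

0.1829


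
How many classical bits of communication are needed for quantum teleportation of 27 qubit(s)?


Quantum teleportation requires 2 classical bits per qubit teleported.
27 qubit(s) -> 2 * 27 = 54 classical bits

54


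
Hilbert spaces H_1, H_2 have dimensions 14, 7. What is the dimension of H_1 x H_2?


dim(H_1 x H_2) = 14 * 7
= 98

98


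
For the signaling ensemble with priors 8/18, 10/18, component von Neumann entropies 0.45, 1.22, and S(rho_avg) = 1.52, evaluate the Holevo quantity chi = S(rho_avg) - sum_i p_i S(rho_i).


chi = S(rho) - sum_i p_i * S(rho_i)
Weighted entropy = 8/18 * 0.45 + 10/18 * 1.22
= 0.8778
chi = 1.52 - 0.8778
= 0.6422

0.6422


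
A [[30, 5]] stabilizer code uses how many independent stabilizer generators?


For an [[n,k]] stabilizer code:
Number of stabilizer generators = n - k
= 30 - 5
= 25

25


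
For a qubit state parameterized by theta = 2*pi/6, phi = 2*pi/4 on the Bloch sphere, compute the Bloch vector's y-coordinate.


theta = 1.0472, phi = 1.5708
r_y = sin(theta)*sin(phi) = 0.8660 * 1.0000
r_y = 0.8660

0.8660


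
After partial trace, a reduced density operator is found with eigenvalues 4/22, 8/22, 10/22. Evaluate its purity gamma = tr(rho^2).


tr(rho^2) = sum of eigenvalues squared
= (4/22)^2 + (8/22)^2 + (10/22)^2
= (16 + 64 + 100) / 484
= 180/484
= 0.3719

0.3719


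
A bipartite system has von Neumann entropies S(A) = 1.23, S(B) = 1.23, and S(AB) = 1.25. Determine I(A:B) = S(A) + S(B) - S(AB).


I(A:B) = S(A) + S(B) - S(AB)
= 1.23 + 1.23 - 1.25
= 1.2100

1.2100


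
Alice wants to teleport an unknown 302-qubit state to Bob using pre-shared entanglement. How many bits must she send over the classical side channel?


Quantum teleportation requires 2 classical bits per qubit teleported.
302 qubit(s) -> 2 * 302 = 604 classical bits

604


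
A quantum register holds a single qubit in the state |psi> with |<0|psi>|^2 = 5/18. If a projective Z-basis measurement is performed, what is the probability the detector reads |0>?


|alpha|^2 = 5/18 = 0.2778
|beta|^2 = 1 - 5/18 = 13/18 = 0.7222
P(|0>) = |alpha|^2 = 0.2778

0.2778


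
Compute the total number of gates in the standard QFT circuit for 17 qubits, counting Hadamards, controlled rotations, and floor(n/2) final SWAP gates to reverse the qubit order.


Hadamard gates: 17
Controlled rotations: n*(n-1)/2 = 17*16/2 = 136
SWAP gates: floor(n/2) = floor(17/2) = 8
Total = 17 + 136 + 8
= 161

161


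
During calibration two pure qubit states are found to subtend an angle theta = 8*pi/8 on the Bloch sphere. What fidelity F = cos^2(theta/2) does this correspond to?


For states separated by angle theta on Bloch sphere:
F = cos^2(theta/2)
theta = 8*pi/8 = 3.1416
theta/2 = 1.5708
cos(theta/2) = 0.0000
F = 0.0000

0.0000


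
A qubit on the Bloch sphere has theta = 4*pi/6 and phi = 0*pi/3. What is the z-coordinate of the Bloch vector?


theta = 2.0944, phi = 0.0000
r_z = cos(theta) = -0.5000

-0.5000


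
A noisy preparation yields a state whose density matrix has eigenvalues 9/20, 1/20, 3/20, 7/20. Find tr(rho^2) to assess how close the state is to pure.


tr(rho^2) = sum of eigenvalues squared
= (9/20)^2 + (1/20)^2 + (3/20)^2 + (7/20)^2
= (81 + 1 + 9 + 49) / 400
= 140/400
= 0.3500

0.3500


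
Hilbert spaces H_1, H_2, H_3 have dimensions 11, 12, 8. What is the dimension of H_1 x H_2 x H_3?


dim(H_1 x H_2 x H_3) = 11 * 12 * 8
= 132 * 8
= 1056

1056


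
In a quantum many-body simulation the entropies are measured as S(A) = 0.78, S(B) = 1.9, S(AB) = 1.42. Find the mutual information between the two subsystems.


I(A:B) = S(A) + S(B) - S(AB)
= 0.78 + 1.9 - 1.42
= 1.2600

1.2600


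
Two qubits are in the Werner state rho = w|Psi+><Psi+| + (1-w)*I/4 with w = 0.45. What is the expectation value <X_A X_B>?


|Psi+> = (|01> + |10>)/sqrt(2)
For the pure Bell state, <X_A X_B> = +1 (Bell-state Pauli correlator).
The maximally-mixed part I/4 has tr(I/4 * P tensor P) = 0 for any traceless Pauli P.
So <X_A X_B>_rho = w * (+1) + (1 - w) * 0
= 0.45 * (+1)
= 0.4500

0.4500


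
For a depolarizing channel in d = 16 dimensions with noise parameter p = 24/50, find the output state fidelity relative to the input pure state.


F = (1-p) + p/d
= (1 - 0.4800) + 0.4800/16
= 0.5200 + 0.0300
= 0.5500

0.5500


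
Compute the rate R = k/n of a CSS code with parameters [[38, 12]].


Code rate R = k/n
= 12/38
= 0.3158

0.3158


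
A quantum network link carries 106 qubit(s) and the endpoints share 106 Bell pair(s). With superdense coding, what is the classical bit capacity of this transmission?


Superdense coding allows 2 classical bits per shared entangled pair.
106 pair(s) -> 2 * 106 = 212 classical bits

212


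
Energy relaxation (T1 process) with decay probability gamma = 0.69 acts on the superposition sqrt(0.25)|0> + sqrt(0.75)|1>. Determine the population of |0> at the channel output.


For amplitude damping with parameter gamma on state sqrt(a)|0> + sqrt(b)|1>:
alpha^2 = 0.25, beta^2 = 0.75
P(|0>) = alpha^2 + gamma * beta^2
= 0.25 + 0.69 * 0.75
= 0.25 + 0.5175
= 0.7675

0.7675


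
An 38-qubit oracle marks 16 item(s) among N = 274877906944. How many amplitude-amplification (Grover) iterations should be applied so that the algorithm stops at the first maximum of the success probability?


After j Grover iterations the success probability is P(j) = sin^2((2j+1)*theta), where sin(theta) = sqrt(k/N).
N = 2^38 = 274877906944, k = 16
sin(theta) = sqrt(k/N) = 7.629394531e-06
theta = arcsin(sqrt(k/N)) = 7.629394531e-06 rad
P(j) reaches its first maximum when (2j+1)*theta is as close as possible to pi/2, i.e. j = round(pi/(4*theta) - 1/2).
pi/(4*theta) - 1/2 = 102943.2081
(For comparison, the common estimate pi/4 * sqrt(N/k) = 102943.7081; the exact maximiser is used here.)
Optimal iterations = 102943

102943


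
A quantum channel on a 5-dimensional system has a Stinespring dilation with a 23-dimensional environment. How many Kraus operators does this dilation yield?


Tracing out the environment in an orthonormal basis {|i>_E} gives Kraus operators K_i = <i|_E U |0>_E.
Number of Kraus operators = dim(H_env) = d_env
= 23

23


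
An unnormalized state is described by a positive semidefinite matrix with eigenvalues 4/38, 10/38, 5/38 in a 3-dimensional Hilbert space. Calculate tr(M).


tr(M) = sum of eigenvalues
= 4/38 + 10/38 + 5/38
= 19/38
= 0.5000

0.5000


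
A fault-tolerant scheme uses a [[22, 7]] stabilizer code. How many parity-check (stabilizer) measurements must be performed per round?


For an [[n,k]] stabilizer code:
Number of stabilizer generators = n - k
= 22 - 7
= 15

15


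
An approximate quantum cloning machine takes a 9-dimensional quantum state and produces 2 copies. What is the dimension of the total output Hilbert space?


Output space = H^(tensor 2) where dim(H) = 9
dim = 9^2
= 81

81


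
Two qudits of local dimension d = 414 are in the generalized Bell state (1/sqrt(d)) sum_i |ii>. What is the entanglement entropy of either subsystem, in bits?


For a maximally entangled state in d x d:
S = log2(d) = log2(414)
= 8.6935

8.6935


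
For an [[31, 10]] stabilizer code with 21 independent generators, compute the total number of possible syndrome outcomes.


Each stabilizer generator gives a binary (+1 or -1) measurement outcome.
With 21 independent generators:
Total syndromes = 2^21
= 2097152

2097152


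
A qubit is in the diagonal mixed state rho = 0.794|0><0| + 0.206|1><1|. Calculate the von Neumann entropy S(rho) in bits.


S = -p*log2(p) - (1-p)*log2(1-p)
p = 0.7940, 1-p = 0.2060
= -0.7940 * log2(0.7940) - 0.2060 * log2(0.2060)
= -(-0.2642) - (-0.4695)
= 0.7338

0.7338


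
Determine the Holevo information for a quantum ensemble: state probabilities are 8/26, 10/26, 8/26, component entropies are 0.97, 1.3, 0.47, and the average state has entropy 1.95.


chi = S(rho) - sum_i p_i * S(rho_i)
Weighted entropy = 8/26 * 0.97 + 10/26 * 1.3 + 8/26 * 0.47
= 0.9431
chi = 1.95 - 0.9431
= 1.0069

1.0069


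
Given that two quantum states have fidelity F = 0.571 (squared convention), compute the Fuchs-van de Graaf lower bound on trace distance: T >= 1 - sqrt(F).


Fuchs-van de Graaf (squared-fidelity convention): 1 - sqrt(F) <= T <= sqrt(1 - F).
Lower bound: T >= 1 - sqrt(F)
sqrt(F) = sqrt(0.571) = 0.7556
T >= 1 - 0.7556
T >= 0.2444

0.2444


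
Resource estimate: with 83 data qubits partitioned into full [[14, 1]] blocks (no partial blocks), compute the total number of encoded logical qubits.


Each code block uses 14 physical qubits for 1 logical qubit(s).
Number of complete blocks = floor(83 / 14) = 5
Logical qubits = 5 * 1
= 5

5


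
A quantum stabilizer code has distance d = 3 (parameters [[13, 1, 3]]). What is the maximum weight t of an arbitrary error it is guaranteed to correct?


Code parameters: [[13, 1, 3]], distance d = 3.
Number of correctable errors = floor((d-1)/2)
= floor((3 - 1)/2)
= floor(2/2)
= 1

1


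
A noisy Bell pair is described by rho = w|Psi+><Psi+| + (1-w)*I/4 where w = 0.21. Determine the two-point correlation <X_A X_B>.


|Psi+> = (|01> + |10>)/sqrt(2)
For the pure Bell state, <X_A X_B> = +1 (Bell-state Pauli correlator).
The maximally-mixed part I/4 has tr(I/4 * P tensor P) = 0 for any traceless Pauli P.
So <X_A X_B>_rho = w * (+1) + (1 - w) * 0
= 0.21 * (+1)
= 0.2100

0.2100


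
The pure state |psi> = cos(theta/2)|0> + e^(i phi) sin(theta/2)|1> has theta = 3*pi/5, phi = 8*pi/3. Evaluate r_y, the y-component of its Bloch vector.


theta = 1.8850, phi = 8.3776
r_y = sin(theta)*sin(phi) = 0.9511 * 0.8660
r_y = 0.8236

0.8236


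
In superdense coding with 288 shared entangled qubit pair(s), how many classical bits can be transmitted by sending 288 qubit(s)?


Superdense coding allows 2 classical bits per shared entangled pair.
288 pair(s) -> 2 * 288 = 576 classical bits

576


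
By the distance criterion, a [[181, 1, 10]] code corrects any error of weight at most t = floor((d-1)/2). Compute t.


Code parameters: [[181, 1, 10]], distance d = 10.
Number of correctable errors = floor((d-1)/2)
= floor((10 - 1)/2)
= floor(9/2)
= 4

4


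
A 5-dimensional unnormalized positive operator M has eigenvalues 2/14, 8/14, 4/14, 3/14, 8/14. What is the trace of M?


tr(M) = sum of eigenvalues
= 2/14 + 8/14 + 4/14 + 3/14 + 8/14
= 25/14
= 1.7857

1.7857


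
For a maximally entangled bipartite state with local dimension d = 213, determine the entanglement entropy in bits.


For a maximally entangled state in d x d:
S = log2(d) = log2(213)
= 7.7347

7.7347


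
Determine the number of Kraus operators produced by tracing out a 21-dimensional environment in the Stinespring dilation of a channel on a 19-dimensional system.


Tracing out the environment in an orthonormal basis {|i>_E} gives Kraus operators K_i = <i|_E U |0>_E.
Number of Kraus operators = dim(H_env) = d_env
= 21

21


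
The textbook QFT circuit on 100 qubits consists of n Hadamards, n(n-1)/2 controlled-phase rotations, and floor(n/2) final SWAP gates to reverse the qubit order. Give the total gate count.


Hadamard gates: 100
Controlled rotations: n*(n-1)/2 = 100*99/2 = 4950
SWAP gates: floor(n/2) = floor(100/2) = 50
Total = 100 + 4950 + 50
= 5100

5100


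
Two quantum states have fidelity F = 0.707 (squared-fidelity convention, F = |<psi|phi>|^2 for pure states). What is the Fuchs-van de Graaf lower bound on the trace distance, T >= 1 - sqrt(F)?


Fuchs-van de Graaf (squared-fidelity convention): 1 - sqrt(F) <= T <= sqrt(1 - F).
Lower bound: T >= 1 - sqrt(F)
sqrt(F) = sqrt(0.707) = 0.8408
T >= 1 - 0.8408
T >= 0.1592

0.1592


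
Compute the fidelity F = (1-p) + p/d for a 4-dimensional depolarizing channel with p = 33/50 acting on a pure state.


F = (1-p) + p/d
= (1 - 0.6600) + 0.6600/4
= 0.3400 + 0.1650
= 0.5050

0.5050


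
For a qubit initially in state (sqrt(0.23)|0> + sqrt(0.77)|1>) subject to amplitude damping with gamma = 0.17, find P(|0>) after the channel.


For amplitude damping with parameter gamma on state sqrt(a)|0> + sqrt(b)|1>:
alpha^2 = 0.23, beta^2 = 0.77
P(|0>) = alpha^2 + gamma * beta^2
= 0.23 + 0.17 * 0.77
= 0.23 + 0.1309
= 0.3609

0.3609


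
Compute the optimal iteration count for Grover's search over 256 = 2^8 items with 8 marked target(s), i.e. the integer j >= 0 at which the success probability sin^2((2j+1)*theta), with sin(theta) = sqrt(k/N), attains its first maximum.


After j Grover iterations the success probability is P(j) = sin^2((2j+1)*theta), where sin(theta) = sqrt(k/N).
N = 2^8 = 256, k = 8
sin(theta) = sqrt(k/N) = 0.1767766953
theta = arcsin(sqrt(k/N)) = 0.1777106008 rad
P(j) reaches its first maximum when (2j+1)*theta is as close as possible to pi/2, i.e. j = round(pi/(4*theta) - 1/2).
pi/(4*theta) - 1/2 = 3.9195
(For comparison, the common estimate pi/4 * sqrt(N/k) = 4.4429; the exact maximiser is used here.)
Optimal iterations = 4

4


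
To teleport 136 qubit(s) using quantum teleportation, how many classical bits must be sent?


Quantum teleportation requires 2 classical bits per qubit teleported.
136 qubit(s) -> 2 * 136 = 272 classical bits

272


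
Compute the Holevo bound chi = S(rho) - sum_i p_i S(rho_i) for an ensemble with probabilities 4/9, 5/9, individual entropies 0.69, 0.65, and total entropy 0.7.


chi = S(rho) - sum_i p_i * S(rho_i)
Weighted entropy = 4/9 * 0.69 + 5/9 * 0.65
= 0.6678
chi = 0.7 - 0.6678
= 0.0322

0.0322


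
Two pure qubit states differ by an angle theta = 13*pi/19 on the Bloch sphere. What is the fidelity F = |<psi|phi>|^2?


For states separated by angle theta on Bloch sphere:
F = cos^2(theta/2)
theta = 13*pi/19 = 2.1495
theta/2 = 1.0748
cos(theta/2) = 0.4759
F = 0.2265

0.2265


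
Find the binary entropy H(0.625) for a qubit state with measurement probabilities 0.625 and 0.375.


S = -p*log2(p) - (1-p)*log2(1-p)
p = 0.6250, 1-p = 0.3750
= -0.6250 * log2(0.6250) - 0.3750 * log2(0.3750)
= -(-0.4238) - (-0.5306)
= 0.9544

0.9544


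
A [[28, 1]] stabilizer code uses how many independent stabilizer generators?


For an [[n,k]] stabilizer code:
Number of stabilizer generators = n - k
= 28 - 1
= 27

27


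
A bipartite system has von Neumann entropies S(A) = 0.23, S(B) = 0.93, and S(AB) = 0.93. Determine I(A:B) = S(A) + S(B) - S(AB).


I(A:B) = S(A) + S(B) - S(AB)
= 0.23 + 0.93 - 0.93
= 0.2300

0.2300


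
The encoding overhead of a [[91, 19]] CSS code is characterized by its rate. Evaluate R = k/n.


Code rate R = k/n
= 19/91
= 0.2088

0.2088


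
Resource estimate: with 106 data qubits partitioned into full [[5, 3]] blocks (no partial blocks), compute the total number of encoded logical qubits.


Each code block uses 5 physical qubits for 3 logical qubit(s).
Number of complete blocks = floor(106 / 5) = 21
Logical qubits = 21 * 3
= 63

63


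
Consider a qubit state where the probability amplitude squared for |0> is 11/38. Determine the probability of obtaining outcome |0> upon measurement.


|alpha|^2 = 11/38 = 0.2895
|beta|^2 = 1 - 11/38 = 27/38 = 0.7105
P(|0>) = |alpha|^2 = 0.2895

0.2895


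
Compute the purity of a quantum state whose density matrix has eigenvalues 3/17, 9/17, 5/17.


tr(rho^2) = sum of eigenvalues squared
= (3/17)^2 + (9/17)^2 + (5/17)^2
= (9 + 81 + 25) / 289
= 115/289
= 0.3979

0.3979


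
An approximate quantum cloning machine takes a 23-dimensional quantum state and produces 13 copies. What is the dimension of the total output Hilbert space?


Output space = H^(tensor 13) where dim(H) = 23
dim = 23^13
= 529 (after 2 factors)
= 12167 (after 3 factors)
= 279841 (after 4 factors)
= 6436343 (after 5 factors)
= 148035889 (after 6 factors)
= 3404825447 (after 7 factors)
= 78310985281 (after 8 factors)
= 1801152661463 (after 9 factors)
= 41426511213649 (after 10 factors)
= 952809757913927 (after 11 factors)
= 21914624432020321 (after 12 factors)
= 504036361936467383 (after 13 factors)
= 504036361936467383

504036361936467383


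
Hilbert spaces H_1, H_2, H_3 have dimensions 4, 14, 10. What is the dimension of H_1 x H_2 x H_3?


dim(H_1 x H_2 x H_3) = 4 * 14 * 10
= 56 * 10
= 560

560


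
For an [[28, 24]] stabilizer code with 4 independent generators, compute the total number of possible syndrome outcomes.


Each stabilizer generator gives a binary (+1 or -1) measurement outcome.
With 4 independent generators:
Total syndromes = 2^4
= 16

16


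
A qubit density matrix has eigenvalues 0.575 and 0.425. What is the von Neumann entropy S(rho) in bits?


S = -p*log2(p) - (1-p)*log2(1-p)
p = 0.5750, 1-p = 0.4250
= -0.5750 * log2(0.5750) - 0.4250 * log2(0.4250)
= -(-0.4591) - (-0.5246)
= 0.9837

0.9837


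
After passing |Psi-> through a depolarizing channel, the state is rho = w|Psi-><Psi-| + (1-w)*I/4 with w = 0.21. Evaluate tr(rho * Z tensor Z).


|Psi-> = (|01> - |10>)/sqrt(2)
For the pure Bell state, <Z_A Z_B> = -1 (Bell-state Pauli correlator).
The maximally-mixed part I/4 has tr(I/4 * P tensor P) = 0 for any traceless Pauli P.
So <Z_A Z_B>_rho = w * (-1) + (1 - w) * 0
= 0.21 * (-1)
= -0.2100

-0.2100


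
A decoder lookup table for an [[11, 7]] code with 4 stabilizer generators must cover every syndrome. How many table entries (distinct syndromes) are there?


Each stabilizer generator gives a binary (+1 or -1) measurement outcome.
With 4 independent generators:
Total syndromes = 2^4
= 16

16


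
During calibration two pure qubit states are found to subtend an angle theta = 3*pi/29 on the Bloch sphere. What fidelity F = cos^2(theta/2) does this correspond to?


For states separated by angle theta on Bloch sphere:
F = cos^2(theta/2)
theta = 3*pi/29 = 0.3250
theta/2 = 0.1625
cos(theta/2) = 0.9868
F = 0.9738

0.9738


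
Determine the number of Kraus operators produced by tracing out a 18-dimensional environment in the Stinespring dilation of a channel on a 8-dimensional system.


Tracing out the environment in an orthonormal basis {|i>_E} gives Kraus operators K_i = <i|_E U |0>_E.
Number of Kraus operators = dim(H_env) = d_env
= 18

18


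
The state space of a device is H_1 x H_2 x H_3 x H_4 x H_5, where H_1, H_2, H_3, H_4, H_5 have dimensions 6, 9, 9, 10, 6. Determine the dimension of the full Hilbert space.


dim(H_1 x H_2 x H_3 x H_4 x H_5) = 6 * 9 * 9 * 10 * 6
= 54 * 9 * 10 * 6
= 486 * 10 * 6
= 4860 * 6
= 29160

29160


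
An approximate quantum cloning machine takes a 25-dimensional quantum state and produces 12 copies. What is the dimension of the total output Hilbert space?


Output space = H^(tensor 12) where dim(H) = 25
dim = 25^12
= 625 (after 2 factors)
= 15625 (after 3 factors)
= 390625 (after 4 factors)
= 9765625 (after 5 factors)
= 244140625 (after 6 factors)
= 6103515625 (after 7 factors)
= 152587890625 (after 8 factors)
= 3814697265625 (after 9 factors)
= 95367431640625 (after 10 factors)
= 2384185791015625 (after 11 factors)
= 59604644775390625 (after 12 factors)
= 59604644775390625

59604644775390625


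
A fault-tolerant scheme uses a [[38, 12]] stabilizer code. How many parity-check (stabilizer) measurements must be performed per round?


For an [[n,k]] stabilizer code:
Number of stabilizer generators = n - k
= 38 - 12
= 26

26


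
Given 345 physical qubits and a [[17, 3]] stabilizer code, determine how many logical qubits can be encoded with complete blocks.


Each code block uses 17 physical qubits for 3 logical qubit(s).
Number of complete blocks = floor(345 / 17) = 20
Logical qubits = 20 * 3
= 60

60


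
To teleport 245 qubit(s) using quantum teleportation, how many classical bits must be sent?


Quantum teleportation requires 2 classical bits per qubit teleported.
245 qubit(s) -> 2 * 245 = 490 classical bits

490


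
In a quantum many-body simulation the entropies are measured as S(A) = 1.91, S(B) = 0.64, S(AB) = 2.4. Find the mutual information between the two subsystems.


I(A:B) = S(A) + S(B) - S(AB)
= 1.91 + 0.64 - 2.4
= 0.1500

0.1500


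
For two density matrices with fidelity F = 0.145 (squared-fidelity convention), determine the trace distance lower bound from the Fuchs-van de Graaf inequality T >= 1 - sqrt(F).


Fuchs-van de Graaf (squared-fidelity convention): 1 - sqrt(F) <= T <= sqrt(1 - F).
Lower bound: T >= 1 - sqrt(F)
sqrt(F) = sqrt(0.145) = 0.3808
T >= 1 - 0.3808
T >= 0.6192

0.6192


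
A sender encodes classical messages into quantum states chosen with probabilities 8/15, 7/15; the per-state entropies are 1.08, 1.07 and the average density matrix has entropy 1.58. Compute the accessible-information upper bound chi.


chi = S(rho) - sum_i p_i * S(rho_i)
Weighted entropy = 8/15 * 1.08 + 7/15 * 1.07
= 1.0753
chi = 1.58 - 1.0753
= 0.5047

0.5047


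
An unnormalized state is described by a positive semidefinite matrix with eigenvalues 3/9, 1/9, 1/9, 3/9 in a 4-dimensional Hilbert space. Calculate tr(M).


tr(M) = sum of eigenvalues
= 3/9 + 1/9 + 1/9 + 3/9
= 8/9
= 0.8889

0.8889


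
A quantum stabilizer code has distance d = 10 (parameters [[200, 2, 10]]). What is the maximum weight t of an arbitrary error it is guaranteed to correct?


Code parameters: [[200, 2, 10]], distance d = 10.
Number of correctable errors = floor((d-1)/2)
= floor((10 - 1)/2)
= floor(9/2)
= 4

4


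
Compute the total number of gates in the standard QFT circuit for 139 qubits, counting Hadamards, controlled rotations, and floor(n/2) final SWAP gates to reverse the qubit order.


Hadamard gates: 139
Controlled rotations: n*(n-1)/2 = 139*138/2 = 9591
SWAP gates: floor(n/2) = floor(139/2) = 69
Total = 139 + 9591 + 69
= 9799

9799


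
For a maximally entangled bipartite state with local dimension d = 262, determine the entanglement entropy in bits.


For a maximally entangled state in d x d:
S = log2(d) = log2(262)
= 8.0334

8.0334


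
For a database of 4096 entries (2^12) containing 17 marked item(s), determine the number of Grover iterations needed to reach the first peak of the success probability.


After j Grover iterations the success probability is P(j) = sin^2((2j+1)*theta), where sin(theta) = sqrt(k/N).
N = 2^12 = 4096, k = 17
sin(theta) = sqrt(k/N) = 0.0644235254
theta = arcsin(sqrt(k/N)) = 0.06446817264 rad
P(j) reaches its first maximum when (2j+1)*theta is as close as possible to pi/2, i.e. j = round(pi/(4*theta) - 1/2).
pi/(4*theta) - 1/2 = 11.6827
(For comparison, the common estimate pi/4 * sqrt(N/k) = 12.1912; the exact maximiser is used here.)
Optimal iterations = 12

12


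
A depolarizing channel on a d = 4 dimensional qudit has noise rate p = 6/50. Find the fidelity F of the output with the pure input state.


F = (1-p) + p/d
= (1 - 0.1200) + 0.1200/4
= 0.8800 + 0.0300
= 0.9100

0.9100


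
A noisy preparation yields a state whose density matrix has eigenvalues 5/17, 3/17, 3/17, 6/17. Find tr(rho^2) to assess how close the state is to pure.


tr(rho^2) = sum of eigenvalues squared
= (5/17)^2 + (3/17)^2 + (3/17)^2 + (6/17)^2
= (25 + 9 + 9 + 36) / 289
= 79/289
= 0.2734

0.2734


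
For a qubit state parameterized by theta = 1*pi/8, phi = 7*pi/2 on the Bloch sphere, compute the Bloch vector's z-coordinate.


theta = 0.3927, phi = 10.9956
r_z = cos(theta) = 0.9239

0.9239


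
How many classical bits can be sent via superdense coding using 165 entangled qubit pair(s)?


Superdense coding allows 2 classical bits per shared entangled pair.
165 pair(s) -> 2 * 165 = 330 classical bits

330


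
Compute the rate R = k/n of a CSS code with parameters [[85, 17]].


Code rate R = k/n
= 17/85
= 0.2000

0.2000


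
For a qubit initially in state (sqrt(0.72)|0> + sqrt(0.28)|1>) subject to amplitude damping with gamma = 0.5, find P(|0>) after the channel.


For amplitude damping with parameter gamma on state sqrt(a)|0> + sqrt(b)|1>:
alpha^2 = 0.72, beta^2 = 0.28
P(|0>) = alpha^2 + gamma * beta^2
= 0.72 + 0.5 * 0.28
= 0.72 + 0.1400
= 0.8600

0.8600


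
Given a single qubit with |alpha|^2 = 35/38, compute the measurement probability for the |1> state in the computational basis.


|alpha|^2 = 35/38 = 0.9211
|beta|^2 = 1 - 35/38 = 3/38 = 0.0789
P(|1>) = |beta|^2 = 0.0789

0.0789


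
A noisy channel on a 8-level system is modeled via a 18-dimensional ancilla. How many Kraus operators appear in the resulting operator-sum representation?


Tracing out the environment in an orthonormal basis {|i>_E} gives Kraus operators K_i = <i|_E U |0>_E.
Number of Kraus operators = dim(H_env) = d_env
= 18

18


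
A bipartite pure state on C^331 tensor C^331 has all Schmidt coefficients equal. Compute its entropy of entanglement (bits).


For a maximally entangled state in d x d:
S = log2(d) = log2(331)
= 8.3707

8.3707


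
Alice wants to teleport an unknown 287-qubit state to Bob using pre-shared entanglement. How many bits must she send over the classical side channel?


Quantum teleportation requires 2 classical bits per qubit teleported.
287 qubit(s) -> 2 * 287 = 574 classical bits

574


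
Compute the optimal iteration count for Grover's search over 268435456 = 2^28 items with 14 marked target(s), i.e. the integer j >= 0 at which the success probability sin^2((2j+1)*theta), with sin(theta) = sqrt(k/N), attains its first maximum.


After j Grover iterations the success probability is P(j) = sin^2((2j+1)*theta), where sin(theta) = sqrt(k/N).
N = 2^28 = 268435456, k = 14
sin(theta) = sqrt(k/N) = 0.0002283726432
theta = arcsin(sqrt(k/N)) = 0.0002283726452 rad
P(j) reaches its first maximum when (2j+1)*theta is as close as possible to pi/2, i.e. j = round(pi/(4*theta) - 1/2).
pi/(4*theta) - 1/2 = 3438.6079
(For comparison, the common estimate pi/4 * sqrt(N/k) = 3439.1079; the exact maximiser is used here.)
Optimal iterations = 3439

3439


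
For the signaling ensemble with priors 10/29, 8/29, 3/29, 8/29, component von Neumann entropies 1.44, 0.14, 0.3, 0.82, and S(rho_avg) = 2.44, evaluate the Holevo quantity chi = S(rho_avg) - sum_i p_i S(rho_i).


chi = S(rho) - sum_i p_i * S(rho_i)
Weighted entropy = 10/29 * 1.44 + 8/29 * 0.14 + 3/29 * 0.3 + 8/29 * 0.82
= 0.7924
chi = 2.44 - 0.7924
= 1.6476

1.6476


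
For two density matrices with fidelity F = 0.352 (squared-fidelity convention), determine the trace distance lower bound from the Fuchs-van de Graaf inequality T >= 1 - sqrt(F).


Fuchs-van de Graaf (squared-fidelity convention): 1 - sqrt(F) <= T <= sqrt(1 - F).
Lower bound: T >= 1 - sqrt(F)
sqrt(F) = sqrt(0.352) = 0.5933
T >= 1 - 0.5933
T >= 0.4067

0.4067


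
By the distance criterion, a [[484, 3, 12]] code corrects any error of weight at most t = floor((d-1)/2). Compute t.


Code parameters: [[484, 3, 12]], distance d = 12.
Number of correctable errors = floor((d-1)/2)
= floor((12 - 1)/2)
= floor(11/2)
= 5

5


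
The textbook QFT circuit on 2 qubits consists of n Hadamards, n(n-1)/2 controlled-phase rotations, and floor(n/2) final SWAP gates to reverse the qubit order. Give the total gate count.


Hadamard gates: 2
Controlled rotations: n*(n-1)/2 = 2*1/2 = 1
SWAP gates: floor(n/2) = floor(2/2) = 1
Total = 2 + 1 + 1
= 4

4


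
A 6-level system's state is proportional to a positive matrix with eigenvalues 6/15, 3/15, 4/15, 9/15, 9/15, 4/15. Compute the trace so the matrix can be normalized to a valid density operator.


tr(M) = sum of eigenvalues
= 6/15 + 3/15 + 4/15 + 9/15 + 9/15 + 4/15
= 35/15
= 2.3333

2.3333


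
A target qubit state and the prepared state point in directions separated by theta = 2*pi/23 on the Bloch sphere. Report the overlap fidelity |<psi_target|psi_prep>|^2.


For states separated by angle theta on Bloch sphere:
F = cos^2(theta/2)
theta = 2*pi/23 = 0.2732
theta/2 = 0.1366
cos(theta/2) = 0.9907
F = 0.9815

0.9815


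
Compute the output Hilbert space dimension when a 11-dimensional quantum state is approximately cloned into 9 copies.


Output space = H^(tensor 9) where dim(H) = 11
dim = 11^9
= 121 (after 2 factors)
= 1331 (after 3 factors)
= 14641 (after 4 factors)
= 161051 (after 5 factors)
= 1771561 (after 6 factors)
= 19487171 (after 7 factors)
= 214358881 (after 8 factors)
= 2357947691 (after 9 factors)
= 2357947691

2357947691


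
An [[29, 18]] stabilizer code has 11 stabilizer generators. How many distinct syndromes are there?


Each stabilizer generator gives a binary (+1 or -1) measurement outcome.
With 11 independent generators:
Total syndromes = 2^11
= 2048

2048


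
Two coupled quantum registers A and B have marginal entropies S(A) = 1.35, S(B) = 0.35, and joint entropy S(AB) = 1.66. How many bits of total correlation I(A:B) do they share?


I(A:B) = S(A) + S(B) - S(AB)
= 1.35 + 0.35 - 1.66
= 0.0400

0.0400


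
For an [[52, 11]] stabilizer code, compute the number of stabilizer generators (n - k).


For an [[n,k]] stabilizer code:
Number of stabilizer generators = n - k
= 52 - 11
= 41

41


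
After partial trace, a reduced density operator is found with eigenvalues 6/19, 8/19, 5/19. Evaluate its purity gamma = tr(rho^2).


tr(rho^2) = sum of eigenvalues squared
= (6/19)^2 + (8/19)^2 + (5/19)^2
= (36 + 64 + 25) / 361
= 125/361
= 0.3463

0.3463


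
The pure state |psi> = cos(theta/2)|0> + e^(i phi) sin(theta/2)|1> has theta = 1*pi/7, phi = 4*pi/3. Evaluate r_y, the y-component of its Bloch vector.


theta = 0.4488, phi = 4.1888
r_y = sin(theta)*sin(phi) = 0.4339 * -0.8660
r_y = -0.3758

-0.3758


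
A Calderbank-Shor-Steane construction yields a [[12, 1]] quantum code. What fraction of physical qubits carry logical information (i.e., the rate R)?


Code rate R = k/n
= 1/12
= 0.0833

0.0833


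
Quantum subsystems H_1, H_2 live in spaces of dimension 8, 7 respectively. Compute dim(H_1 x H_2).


dim(H_1 x H_2) = 8 * 7
= 56

56


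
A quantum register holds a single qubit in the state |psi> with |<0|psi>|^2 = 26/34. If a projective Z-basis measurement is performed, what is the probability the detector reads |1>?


|alpha|^2 = 26/34 = 0.7647
|beta|^2 = 1 - 26/34 = 8/34 = 0.2353
P(|1>) = |beta|^2 = 0.2353

0.2353


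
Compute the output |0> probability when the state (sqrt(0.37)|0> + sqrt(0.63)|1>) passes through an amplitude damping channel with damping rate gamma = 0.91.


For amplitude damping with parameter gamma on state sqrt(a)|0> + sqrt(b)|1>:
alpha^2 = 0.37, beta^2 = 0.63
P(|0>) = alpha^2 + gamma * beta^2
= 0.37 + 0.91 * 0.63
= 0.37 + 0.5733
= 0.9433

0.9433


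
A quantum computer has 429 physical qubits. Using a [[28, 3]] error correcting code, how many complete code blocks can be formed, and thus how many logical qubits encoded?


Each code block uses 28 physical qubits for 3 logical qubit(s).
Number of complete blocks = floor(429 / 28) = 15
Logical qubits = 15 * 3
= 45

45


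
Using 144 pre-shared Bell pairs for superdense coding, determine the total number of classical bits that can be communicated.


Superdense coding allows 2 classical bits per shared entangled pair.
144 pair(s) -> 2 * 144 = 288 classical bits

288
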